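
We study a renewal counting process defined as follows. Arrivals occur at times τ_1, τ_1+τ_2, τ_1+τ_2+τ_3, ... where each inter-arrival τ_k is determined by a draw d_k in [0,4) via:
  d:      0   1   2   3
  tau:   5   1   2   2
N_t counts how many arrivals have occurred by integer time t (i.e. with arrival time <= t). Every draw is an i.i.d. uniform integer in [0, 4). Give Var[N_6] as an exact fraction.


Inter-arrival values over d=0..3: [5, 1, 2, 2]
Each d has probability 1/4, so the pmf of τ is: f(1) = 1/4, f(2) = 1/2, f(5) = 1/4
Let p_n(j) = P(N_n = j), with p_0 = [1]. Condition on τ_1: p_n(0) = P(τ > n), and for j >= 1, p_n(j) = Σ_{k<=n} f(k)·p_{n−k}(j−1)
p_1 = [3/4, 1/4]  (j = 0..1)
p_2 = [1/4, 11/16, 1/16]  (j = 0..2)
p_3 = [1/4, 7/16, 19/64, 1/64]  (j = 0..3)
p_4 = [1/4, 3/16, 29/64, 27/256, 1/256]  (j = 0..4)
p_5 = [0, 7/16, 17/64, 67/256, 35/1024, 1/1024]  (j = 0..5)
p_6 = [0, 5/16, 17/64, 75/256, 121/1024, 43/4096, 1/4096]  (j = 0..6)
E[N_6] = Σ j·p_6(j) = 9213/4096;  E[N_6²] = Σ j²·p_6(j) = 25287/4096
Var[N_6] = 25287/4096 − (9213/4096)² = 18696183/16777216

18696183/16777216


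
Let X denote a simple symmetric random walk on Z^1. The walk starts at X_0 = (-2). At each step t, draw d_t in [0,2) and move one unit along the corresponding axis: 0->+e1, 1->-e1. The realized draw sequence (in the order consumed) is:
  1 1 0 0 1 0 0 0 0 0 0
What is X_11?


(3)

t=0: X=(-2), d=1 → -e1, X_1=(-3)
t=1: X=(-3), d=1 → -e1, X_2=(-4)
t=2: X=(-4), d=0 → +e1, X_3=(-3)
t=3: X=(-3), d=0 → +e1, X_4=(-2)
t=4: X=(-2), d=1 → -e1, X_5=(-3)
t=5: X=(-3), d=0 → +e1, X_6=(-2)
t=6: X=(-2), d=0 → +e1, X_7=(-1)
t=7: X=(-1), d=0 → +e1, X_8=(0)
t=8: X=(0), d=0 → +e1, X_9=(1)
t=9: X=(1), d=0 → +e1, X_10=(2)
t=10: X=(2), d=0 → +e1, X_11=(3)


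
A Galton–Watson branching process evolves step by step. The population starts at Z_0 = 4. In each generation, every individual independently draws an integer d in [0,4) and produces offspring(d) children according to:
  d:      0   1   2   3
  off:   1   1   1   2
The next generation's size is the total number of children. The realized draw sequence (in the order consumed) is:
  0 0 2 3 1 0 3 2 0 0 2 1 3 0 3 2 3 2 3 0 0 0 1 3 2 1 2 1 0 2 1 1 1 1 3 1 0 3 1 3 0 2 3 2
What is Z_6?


gen 0: Z_0=4, draws=[0, 0, 2, 3], offspring=[1, 1, 1, 2], Z_1=5
gen 1: Z_1=5, draws=[1, 0, 3, 2, 0], offspring=[1, 1, 2, 1, 1], Z_2=6
gen 2: Z_2=6, draws=[0, 2, 1, 3, 0, 3], offspring=[1, 1, 1, 2, 1, 2], Z_3=8
gen 3: Z_3=8, draws=[2, 3, 2, 3, 0, 0, 0, 1], offspring=[1, 2, 1, 2, 1, 1, 1, 1], Z_4=10
gen 4: Z_4=10, draws=[3, 2, 1, 2, 1, 0, 2, 1, 1, 1], offspring=[2, 1, 1, 1, 1, 1, 1, 1, 1, 1], Z_5=11
gen 5: Z_5=11, draws=[1, 3, 1, 0, 3, 1, 3, 0, 2, 3, 2], offspring=[1, 2, 1, 1, 2, 1, 2, 1, 1, 2, 1], Z_6=15

15


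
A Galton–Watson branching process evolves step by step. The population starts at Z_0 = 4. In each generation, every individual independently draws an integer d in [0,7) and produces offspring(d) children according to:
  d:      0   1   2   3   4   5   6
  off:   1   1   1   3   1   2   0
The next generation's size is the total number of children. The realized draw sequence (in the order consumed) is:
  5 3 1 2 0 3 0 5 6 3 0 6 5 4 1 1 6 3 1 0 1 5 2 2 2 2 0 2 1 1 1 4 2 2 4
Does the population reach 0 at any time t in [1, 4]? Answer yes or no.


no

gen 0: Z_0=4, draws=[5, 3, 1, 2], offspring=[2, 3, 1, 1], Z_1=7
gen 1: Z_1=7, draws=[0, 3, 0, 5, 6, 3, 0], offspring=[1, 3, 1, 2, 0, 3, 1], Z_2=11
gen 2: Z_2=11, draws=[6, 5, 4, 1, 1, 6, 3, 1, 0, 1, 5], offspring=[0, 2, 1, 1, 1, 0, 3, 1, 1, 1, 2], Z_3=13
gen 3: Z_3=13, draws=[2, 2, 2, 2, 0, 2, 1, 1, 1, 4, 2, 2, 4], offspring=[1, 1, 1, 1, 1, 1, 1, 1, 1, 1, 1, 1, 1], Z_4=13


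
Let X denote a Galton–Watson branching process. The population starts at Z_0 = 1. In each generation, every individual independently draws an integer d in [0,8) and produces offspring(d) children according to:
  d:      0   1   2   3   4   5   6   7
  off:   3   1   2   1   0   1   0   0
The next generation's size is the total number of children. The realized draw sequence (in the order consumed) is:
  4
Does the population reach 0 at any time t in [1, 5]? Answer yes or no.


gen 0: Z_0=1, draws=[4], offspring=[0], Z_1=0
gen 1: Z_1=0, draws=[], offspring=[], Z_2=0
gen 2: Z_2=0, draws=[], offspring=[], Z_3=0
gen 3: Z_3=0, draws=[], offspring=[], Z_4=0
gen 4: Z_4=0, draws=[], offspring=[], Z_5=0

yes


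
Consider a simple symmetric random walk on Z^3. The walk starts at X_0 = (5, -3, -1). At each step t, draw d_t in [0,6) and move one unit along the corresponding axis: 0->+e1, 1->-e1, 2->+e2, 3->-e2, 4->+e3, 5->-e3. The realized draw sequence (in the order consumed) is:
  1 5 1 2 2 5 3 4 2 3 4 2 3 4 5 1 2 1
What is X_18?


(1, -1, -1)

t=0: X=(5, -3, -1), d=1 → -e1, X_1=(4, -3, -1)
t=1: X=(4, -3, -1), d=5 → -e3, X_2=(4, -3, -2)
t=2: X=(4, -3, -2), d=1 → -e1, X_3=(3, -3, -2)
t=3: X=(3, -3, -2), d=2 → +e2, X_4=(3, -2, -2)
t=4: X=(3, -2, -2), d=2 → +e2, X_5=(3, -1, -2)
t=5: X=(3, -1, -2), d=5 → -e3, X_6=(3, -1, -3)
t=6: X=(3, -1, -3), d=3 → -e2, X_7=(3, -2, -3)
t=7: X=(3, -2, -3), d=4 → +e3, X_8=(3, -2, -2)
t=8: X=(3, -2, -2), d=2 → +e2, X_9=(3, -1, -2)
t=9: X=(3, -1, -2), d=3 → -e2, X_10=(3, -2, -2)
t=10: X=(3, -2, -2), d=4 → +e3, X_11=(3, -2, -1)
t=11: X=(3, -2, -1), d=2 → +e2, X_12=(3, -1, -1)
t=12: X=(3, -1, -1), d=3 → -e2, X_13=(3, -2, -1)
t=13: X=(3, -2, -1), d=4 → +e3, X_14=(3, -2, 0)
t=14: X=(3, -2, 0), d=5 → -e3, X_15=(3, -2, -1)
t=15: X=(3, -2, -1), d=1 → -e1, X_16=(2, -2, -1)
t=16: X=(2, -2, -1), d=2 → +e2, X_17=(2, -1, -1)
t=17: X=(2, -1, -1), d=1 → -e1, X_18=(1, -1, -1)


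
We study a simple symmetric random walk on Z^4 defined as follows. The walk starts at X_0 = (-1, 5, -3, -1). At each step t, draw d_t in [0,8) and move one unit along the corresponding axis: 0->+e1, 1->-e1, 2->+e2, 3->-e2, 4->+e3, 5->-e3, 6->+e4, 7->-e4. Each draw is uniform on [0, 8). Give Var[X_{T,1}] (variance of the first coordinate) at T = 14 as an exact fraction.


Outcome values over d=0..7: [1, -1, 0, 0, 0, 0, 0, 0]
Σy = 0, Σy² = 2, M = 8
μ = 0/8 = 0,  σ² = 2/8 − (0)² = 1/4
Independent increments: Var[X_14] = 14·σ² = 14·(1/4) = 7/2

7/2


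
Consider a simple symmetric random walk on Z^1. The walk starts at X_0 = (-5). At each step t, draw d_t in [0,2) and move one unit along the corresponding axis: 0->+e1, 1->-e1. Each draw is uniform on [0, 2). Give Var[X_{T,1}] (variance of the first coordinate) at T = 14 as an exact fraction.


14

Outcome values over d=0..1: [1, -1]
Σy = 0, Σy² = 2, M = 2
μ = 0/2 = 0,  σ² = 2/2 − (0)² = 1
Independent increments: Var[X_14] = 14·σ² = 14·(1) = 14


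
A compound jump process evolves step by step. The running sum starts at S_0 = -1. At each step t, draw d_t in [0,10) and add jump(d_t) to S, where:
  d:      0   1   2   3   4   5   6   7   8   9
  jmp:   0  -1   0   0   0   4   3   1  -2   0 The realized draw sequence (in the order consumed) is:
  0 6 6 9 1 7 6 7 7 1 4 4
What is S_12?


9

t=0: S=-1, d=0, jump=0, S_1=-1
t=1: S=-1, d=6, jump=3, S_2=2
t=2: S=2, d=6, jump=3, S_3=5
t=3: S=5, d=9, jump=0, S_4=5
t=4: S=5, d=1, jump=-1, S_5=4
t=5: S=4, d=7, jump=1, S_6=5
t=6: S=5, d=6, jump=3, S_7=8
t=7: S=8, d=7, jump=1, S_8=9
t=8: S=9, d=7, jump=1, S_9=10
t=9: S=10, d=1, jump=-1, S_10=9
t=10: S=9, d=4, jump=0, S_11=9
t=11: S=9, d=4, jump=0, S_12=9


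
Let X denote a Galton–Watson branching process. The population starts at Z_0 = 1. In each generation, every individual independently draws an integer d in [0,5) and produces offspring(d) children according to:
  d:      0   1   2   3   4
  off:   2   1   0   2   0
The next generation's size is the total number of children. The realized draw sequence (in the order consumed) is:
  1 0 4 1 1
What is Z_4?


1

gen 0: Z_0=1, draws=[1], offspring=[1], Z_1=1
gen 1: Z_1=1, draws=[0], offspring=[2], Z_2=2
gen 2: Z_2=2, draws=[4, 1], offspring=[0, 1], Z_3=1
gen 3: Z_3=1, draws=[1], offspring=[1], Z_4=1


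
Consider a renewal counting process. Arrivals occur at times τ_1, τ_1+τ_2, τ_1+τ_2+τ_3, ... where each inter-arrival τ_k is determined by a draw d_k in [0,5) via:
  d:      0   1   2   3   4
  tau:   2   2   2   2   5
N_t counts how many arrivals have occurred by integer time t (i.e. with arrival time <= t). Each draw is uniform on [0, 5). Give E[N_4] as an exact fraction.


36/25

Inter-arrival values over d=0..4: [2, 2, 2, 2, 5]
Each d has probability 1/5, so the pmf of τ is: f(2) = 4/5, f(5) = 1/5
Renewal equation for m(n) = E[N_n]: condition on τ_1 = k (if k <= n, one arrival plus a fresh copy on the remaining n−k steps): m(n) = F(n) + Σ_{k<=n} f(k)·m(n−k), where F(n) = P(τ <= n) and m(0) = 0
m(1) = F(1) = 0
m(2) = F(2) = 4/5
m(3) = F(3) = 4/5
m(4) = F(4) + f(2)·m(2) = 4/5 + 4/5·4/5 = 36/25
E[N_4] = m(4) = 36/25


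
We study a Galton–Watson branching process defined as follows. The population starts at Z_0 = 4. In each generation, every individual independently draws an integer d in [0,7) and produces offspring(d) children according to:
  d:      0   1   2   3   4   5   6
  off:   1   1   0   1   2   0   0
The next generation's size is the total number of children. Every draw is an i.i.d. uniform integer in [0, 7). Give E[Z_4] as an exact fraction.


2500/2401

Outcome values over d=0..6: [1, 1, 0, 1, 2, 0, 0]
Σy = 5, Σy² = 7, M = 7
μ = 5/7 = 5/7,  σ² = 7/7 − (5/7)² = 24/49
E[Z_0] = 4
E[Z_1] = 5/7·E[Z_0] = 20/7
E[Z_2] = 5/7·E[Z_1] = 100/49
E[Z_3] = 5/7·E[Z_2] = 500/343
E[Z_4] = 5/7·E[Z_3] = 2500/2401


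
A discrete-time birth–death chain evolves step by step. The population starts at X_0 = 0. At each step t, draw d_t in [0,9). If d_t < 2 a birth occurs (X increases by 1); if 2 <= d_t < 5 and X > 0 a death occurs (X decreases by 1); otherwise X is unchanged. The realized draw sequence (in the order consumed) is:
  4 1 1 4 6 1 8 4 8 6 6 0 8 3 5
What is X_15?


1

t=0: X=0, d=4 → hold, X_1=0
t=1: X=0, d=1 → birth, X_2=1
t=2: X=1, d=1 → birth, X_3=2
t=3: X=2, d=4 → death, X_4=1
t=4: X=1, d=6 → hold, X_5=1
t=5: X=1, d=1 → birth, X_6=2
t=6: X=2, d=8 → hold, X_7=2
t=7: X=2, d=4 → death, X_8=1
t=8: X=1, d=8 → hold, X_9=1
t=9: X=1, d=6 → hold, X_10=1
t=10: X=1, d=6 → hold, X_11=1
t=11: X=1, d=0 → birth, X_12=2
t=12: X=2, d=8 → hold, X_13=2
t=13: X=2, d=3 → death, X_14=1
t=14: X=1, d=5 → hold, X_15=1


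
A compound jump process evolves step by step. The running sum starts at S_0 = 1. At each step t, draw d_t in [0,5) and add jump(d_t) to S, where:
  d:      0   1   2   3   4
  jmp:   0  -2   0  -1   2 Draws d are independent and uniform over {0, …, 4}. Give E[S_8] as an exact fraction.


Outcome values over d=0..4: [0, -2, 0, -1, 2]
Σy = -1, Σy² = 9, M = 5
μ = -1/5 = -1/5,  σ² = 9/5 − (-1/5)² = 44/25
E[S_8] = 1 + 8·(-1/5) = -3/5

-3/5


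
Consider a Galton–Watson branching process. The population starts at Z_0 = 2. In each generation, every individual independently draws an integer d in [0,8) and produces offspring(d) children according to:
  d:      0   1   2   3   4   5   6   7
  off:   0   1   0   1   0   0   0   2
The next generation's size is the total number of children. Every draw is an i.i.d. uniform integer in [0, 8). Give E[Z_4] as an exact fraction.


Outcome values over d=0..7: [0, 1, 0, 1, 0, 0, 0, 2]
Σy = 4, Σy² = 6, M = 8
μ = 4/8 = 1/2,  σ² = 6/8 − (1/2)² = 1/2
E[Z_0] = 2
E[Z_1] = 1/2·E[Z_0] = 1
E[Z_2] = 1/2·E[Z_1] = 1/2
E[Z_3] = 1/2·E[Z_2] = 1/4
E[Z_4] = 1/2·E[Z_3] = 1/8

1/8


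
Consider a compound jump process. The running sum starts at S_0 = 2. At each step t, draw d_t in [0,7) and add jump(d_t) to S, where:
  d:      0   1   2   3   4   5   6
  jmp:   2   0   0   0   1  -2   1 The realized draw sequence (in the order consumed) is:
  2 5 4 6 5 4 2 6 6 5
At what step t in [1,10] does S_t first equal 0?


2

t=0: S=2, d=2, jump=0, S_1=2
t=1: S=2, d=5, jump=-2, S_2=0
t=2: S=0, d=4, jump=1, S_3=1
t=3: S=1, d=6, jump=1, S_4=2
t=4: S=2, d=5, jump=-2, S_5=0
t=5: S=0, d=4, jump=1, S_6=1
t=6: S=1, d=2, jump=0, S_7=1
t=7: S=1, d=6, jump=1, S_8=2
t=8: S=2, d=6, jump=1, S_9=3
t=9: S=3, d=5, jump=-2, S_10=1


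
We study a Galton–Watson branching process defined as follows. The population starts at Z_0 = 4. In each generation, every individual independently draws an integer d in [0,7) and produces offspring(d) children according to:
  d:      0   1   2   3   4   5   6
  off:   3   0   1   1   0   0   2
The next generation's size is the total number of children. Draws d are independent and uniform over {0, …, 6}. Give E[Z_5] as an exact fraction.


Outcome values over d=0..6: [3, 0, 1, 1, 0, 0, 2]
Σy = 7, Σy² = 15, M = 7
μ = 7/7 = 1,  σ² = 15/7 − (1)² = 8/7
E[Z_0] = 4
E[Z_1] = 1·E[Z_0] = 4
E[Z_2] = 1·E[Z_1] = 4
E[Z_3] = 1·E[Z_2] = 4
E[Z_4] = 1·E[Z_3] = 4
E[Z_5] = 1·E[Z_4] = 4

4


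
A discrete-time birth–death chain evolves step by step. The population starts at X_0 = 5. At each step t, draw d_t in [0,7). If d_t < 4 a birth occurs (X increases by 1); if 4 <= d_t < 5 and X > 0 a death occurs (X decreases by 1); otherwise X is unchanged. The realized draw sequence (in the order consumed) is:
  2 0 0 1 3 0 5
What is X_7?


11

t=0: X=5, d=2 → birth, X_1=6
t=1: X=6, d=0 → birth, X_2=7
t=2: X=7, d=0 → birth, X_3=8
t=3: X=8, d=1 → birth, X_4=9
t=4: X=9, d=3 → birth, X_5=10
t=5: X=10, d=0 → birth, X_6=11
t=6: X=11, d=5 → hold, X_7=11


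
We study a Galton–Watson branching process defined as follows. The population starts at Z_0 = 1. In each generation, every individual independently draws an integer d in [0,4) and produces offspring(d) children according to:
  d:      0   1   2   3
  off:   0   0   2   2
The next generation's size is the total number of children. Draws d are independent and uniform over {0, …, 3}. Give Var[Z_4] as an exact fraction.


4

Outcome values over d=0..3: [0, 0, 2, 2]
Σy = 4, Σy² = 8, M = 4
μ = 4/4 = 1,  σ² = 8/4 − (1)² = 1
V_0 = 0, E_0 = 1
V_1 = 1·E_0 + (1)²·V_0 = 1;  E_1 = 1
V_2 = 1·E_1 + (1)²·V_1 = 2;  E_2 = 1
V_3 = 1·E_2 + (1)²·V_2 = 3;  E_3 = 1
V_4 = 1·E_3 + (1)²·V_3 = 4;  E_4 = 1


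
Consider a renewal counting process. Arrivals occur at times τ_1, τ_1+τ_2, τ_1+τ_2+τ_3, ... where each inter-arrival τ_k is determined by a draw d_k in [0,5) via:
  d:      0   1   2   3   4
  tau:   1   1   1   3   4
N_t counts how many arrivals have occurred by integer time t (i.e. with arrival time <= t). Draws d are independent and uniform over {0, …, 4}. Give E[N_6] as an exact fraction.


Inter-arrival values over d=0..4: [1, 1, 1, 3, 4]
Each d has probability 1/5, so the pmf of τ is: f(1) = 3/5, f(3) = 1/5, f(4) = 1/5
Renewal equation for m(n) = E[N_n]: condition on τ_1 = k (if k <= n, one arrival plus a fresh copy on the remaining n−k steps): m(n) = F(n) + Σ_{k<=n} f(k)·m(n−k), where F(n) = P(τ <= n) and m(0) = 0
m(1) = F(1) = 3/5
m(2) = F(2) + f(1)·m(1) = 3/5 + 3/5·3/5 = 24/25
m(3) = F(3) + f(1)·m(2) = 4/5 + 3/5·24/25 = 172/125
m(4) = F(4) + f(1)·m(3) + f(3)·m(1) = 1 + 3/5·172/125 + 1/5·3/5 = 1216/625
m(5) = F(5) + f(1)·m(4) + f(3)·m(2) + f(4)·m(1) = 1 + 3/5·1216/625 + 1/5·24/25 + 1/5·3/5 = 7748/3125
m(6) = F(6) + f(1)·m(5) + f(3)·m(3) + f(4)·m(2) = 1 + 3/5·7748/3125 + 1/5·172/125 + 1/5·24/25 = 46169/15625
E[N_6] = m(6) = 46169/15625

46169/15625


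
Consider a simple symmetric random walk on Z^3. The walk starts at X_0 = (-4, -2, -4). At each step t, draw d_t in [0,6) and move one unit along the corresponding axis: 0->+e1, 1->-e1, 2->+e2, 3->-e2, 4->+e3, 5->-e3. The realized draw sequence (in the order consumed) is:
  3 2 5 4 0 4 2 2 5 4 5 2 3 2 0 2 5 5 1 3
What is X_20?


(-3, 1, -6)

t=0: X=(-4, -2, -4), d=3 → -e2, X_1=(-4, -3, -4)
t=1: X=(-4, -3, -4), d=2 → +e2, X_2=(-4, -2, -4)
t=2: X=(-4, -2, -4), d=5 → -e3, X_3=(-4, -2, -5)
t=3: X=(-4, -2, -5), d=4 → +e3, X_4=(-4, -2, -4)
t=4: X=(-4, -2, -4), d=0 → +e1, X_5=(-3, -2, -4)
t=5: X=(-3, -2, -4), d=4 → +e3, X_6=(-3, -2, -3)
t=6: X=(-3, -2, -3), d=2 → +e2, X_7=(-3, -1, -3)
t=7: X=(-3, -1, -3), d=2 → +e2, X_8=(-3, 0, -3)
t=8: X=(-3, 0, -3), d=5 → -e3, X_9=(-3, 0, -4)
t=9: X=(-3, 0, -4), d=4 → +e3, X_10=(-3, 0, -3)
t=10: X=(-3, 0, -3), d=5 → -e3, X_11=(-3, 0, -4)
t=11: X=(-3, 0, -4), d=2 → +e2, X_12=(-3, 1, -4)
t=12: X=(-3, 1, -4), d=3 → -e2, X_13=(-3, 0, -4)
t=13: X=(-3, 0, -4), d=2 → +e2, X_14=(-3, 1, -4)
t=14: X=(-3, 1, -4), d=0 → +e1, X_15=(-2, 1, -4)
t=15: X=(-2, 1, -4), d=2 → +e2, X_16=(-2, 2, -4)
t=16: X=(-2, 2, -4), d=5 → -e3, X_17=(-2, 2, -5)
t=17: X=(-2, 2, -5), d=5 → -e3, X_18=(-2, 2, -6)
t=18: X=(-2, 2, -6), d=1 → -e1, X_19=(-3, 2, -6)
t=19: X=(-3, 2, -6), d=3 → -e2, X_20=(-3, 1, -6)


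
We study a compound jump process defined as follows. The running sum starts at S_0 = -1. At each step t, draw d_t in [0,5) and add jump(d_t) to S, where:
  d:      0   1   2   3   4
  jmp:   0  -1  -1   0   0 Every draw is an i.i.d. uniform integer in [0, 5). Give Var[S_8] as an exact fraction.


48/25

Outcome values over d=0..4: [0, -1, -1, 0, 0]
Σy = -2, Σy² = 2, M = 5
μ = -2/5 = -2/5,  σ² = 2/5 − (-2/5)² = 6/25
Independent increments: Var[S_8] = 8·σ² = 8·(6/25) = 48/25


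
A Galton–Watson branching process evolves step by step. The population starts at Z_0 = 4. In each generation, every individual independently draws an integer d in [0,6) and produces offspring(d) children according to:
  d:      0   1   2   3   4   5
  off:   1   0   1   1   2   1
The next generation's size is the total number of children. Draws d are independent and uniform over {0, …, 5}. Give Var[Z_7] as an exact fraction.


Outcome values over d=0..5: [1, 0, 1, 1, 2, 1]
Σy = 6, Σy² = 8, M = 6
μ = 6/6 = 1,  σ² = 8/6 − (1)² = 1/3
V_0 = 0, E_0 = 4
V_1 = 1/3·E_0 + (1)²·V_0 = 4/3;  E_1 = 4
V_2 = 1/3·E_1 + (1)²·V_1 = 8/3;  E_2 = 4
V_3 = 1/3·E_2 + (1)²·V_2 = 4;  E_3 = 4
V_4 = 1/3·E_3 + (1)²·V_3 = 16/3;  E_4 = 4
V_5 = 1/3·E_4 + (1)²·V_4 = 20/3;  E_5 = 4
V_6 = 1/3·E_5 + (1)²·V_5 = 8;  E_6 = 4
V_7 = 1/3·E_6 + (1)²·V_6 = 28/3;  E_7 = 4

28/3


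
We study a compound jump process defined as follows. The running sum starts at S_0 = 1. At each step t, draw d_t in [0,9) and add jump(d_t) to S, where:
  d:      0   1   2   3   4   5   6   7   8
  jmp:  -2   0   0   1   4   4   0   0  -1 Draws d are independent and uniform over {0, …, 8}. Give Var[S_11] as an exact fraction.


Outcome values over d=0..8: [-2, 0, 0, 1, 4, 4, 0, 0, -1]
Σy = 6, Σy² = 38, M = 9
μ = 6/9 = 2/3,  σ² = 38/9 − (2/3)² = 34/9
Independent increments: Var[S_11] = 11·σ² = 11·(34/9) = 374/9

374/9


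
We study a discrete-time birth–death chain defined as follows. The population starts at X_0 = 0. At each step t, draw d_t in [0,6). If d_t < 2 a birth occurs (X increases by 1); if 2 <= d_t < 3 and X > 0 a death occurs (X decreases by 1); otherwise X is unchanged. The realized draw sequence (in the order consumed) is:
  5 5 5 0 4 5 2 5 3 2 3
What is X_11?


0

t=0: X=0, d=5 → hold, X_1=0
t=1: X=0, d=5 → hold, X_2=0
t=2: X=0, d=5 → hold, X_3=0
t=3: X=0, d=0 → birth, X_4=1
t=4: X=1, d=4 → hold, X_5=1
t=5: X=1, d=5 → hold, X_6=1
t=6: X=1, d=2 → death, X_7=0
t=7: X=0, d=5 → hold, X_8=0
t=8: X=0, d=3 → hold, X_9=0
t=9: X=0, d=2 → hold, X_10=0
t=10: X=0, d=3 → hold, X_11=0


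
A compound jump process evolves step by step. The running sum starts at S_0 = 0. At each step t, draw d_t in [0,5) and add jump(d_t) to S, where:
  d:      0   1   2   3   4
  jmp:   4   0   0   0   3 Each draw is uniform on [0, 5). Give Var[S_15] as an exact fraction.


228/5

Outcome values over d=0..4: [4, 0, 0, 0, 3]
Σy = 7, Σy² = 25, M = 5
μ = 7/5 = 7/5,  σ² = 25/5 − (7/5)² = 76/25
Independent increments: Var[S_15] = 15·σ² = 15·(76/25) = 228/5


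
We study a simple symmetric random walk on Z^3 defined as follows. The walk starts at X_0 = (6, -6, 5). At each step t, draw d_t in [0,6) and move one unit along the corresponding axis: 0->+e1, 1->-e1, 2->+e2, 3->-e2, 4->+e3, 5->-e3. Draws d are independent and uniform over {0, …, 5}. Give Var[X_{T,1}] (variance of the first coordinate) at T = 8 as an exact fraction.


Outcome values over d=0..5: [1, -1, 0, 0, 0, 0]
Σy = 0, Σy² = 2, M = 6
μ = 0/6 = 0,  σ² = 2/6 − (0)² = 1/3
Independent increments: Var[X_8] = 8·σ² = 8·(1/3) = 8/3

8/3


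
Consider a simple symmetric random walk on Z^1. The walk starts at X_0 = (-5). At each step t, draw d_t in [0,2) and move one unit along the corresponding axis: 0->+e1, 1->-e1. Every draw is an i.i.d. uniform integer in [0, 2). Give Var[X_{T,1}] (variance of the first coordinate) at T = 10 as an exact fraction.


Outcome values over d=0..1: [1, -1]
Σy = 0, Σy² = 2, M = 2
μ = 0/2 = 0,  σ² = 2/2 − (0)² = 1
Independent increments: Var[X_10] = 10·σ² = 10·(1) = 10

10


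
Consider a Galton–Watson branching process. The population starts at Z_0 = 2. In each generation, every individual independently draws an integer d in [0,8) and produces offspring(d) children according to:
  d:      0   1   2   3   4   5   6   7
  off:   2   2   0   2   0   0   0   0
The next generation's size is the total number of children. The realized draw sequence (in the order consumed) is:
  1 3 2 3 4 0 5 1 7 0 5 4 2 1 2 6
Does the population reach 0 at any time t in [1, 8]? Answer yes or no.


yes

gen 0: Z_0=2, draws=[1, 3], offspring=[2, 2], Z_1=4
gen 1: Z_1=4, draws=[2, 3, 4, 0], offspring=[0, 2, 0, 2], Z_2=4
gen 2: Z_2=4, draws=[5, 1, 7, 0], offspring=[0, 2, 0, 2], Z_3=4
gen 3: Z_3=4, draws=[5, 4, 2, 1], offspring=[0, 0, 0, 2], Z_4=2
gen 4: Z_4=2, draws=[2, 6], offspring=[0, 0], Z_5=0
gen 5: Z_5=0, draws=[], offspring=[], Z_6=0
gen 6: Z_6=0, draws=[], offspring=[], Z_7=0
gen 7: Z_7=0, draws=[], offspring=[], Z_8=0


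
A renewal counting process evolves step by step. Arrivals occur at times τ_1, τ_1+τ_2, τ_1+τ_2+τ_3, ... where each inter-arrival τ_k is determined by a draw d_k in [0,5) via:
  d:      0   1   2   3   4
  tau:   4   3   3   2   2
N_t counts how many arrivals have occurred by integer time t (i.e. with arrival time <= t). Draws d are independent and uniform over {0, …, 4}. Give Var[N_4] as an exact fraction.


Inter-arrival values over d=0..4: [4, 3, 3, 2, 2]
Each d has probability 1/5, so the pmf of τ is: f(2) = 2/5, f(3) = 2/5, f(4) = 1/5
Let p_n(j) = P(N_n = j), with p_0 = [1]. Condition on τ_1: p_n(0) = P(τ > n), and for j >= 1, p_n(j) = Σ_{k<=n} f(k)·p_{n−k}(j−1)
p_1 = [1]  (j = 0)
p_2 = [3/5, 2/5]  (j = 0..1)
p_3 = [1/5, 4/5]  (j = 0..1)
p_4 = [0, 21/25, 4/25]  (j = 0..2)
E[N_4] = Σ j·p_4(j) = 29/25;  E[N_4²] = Σ j²·p_4(j) = 37/25
Var[N_4] = 37/25 − (29/25)² = 84/625

84/625


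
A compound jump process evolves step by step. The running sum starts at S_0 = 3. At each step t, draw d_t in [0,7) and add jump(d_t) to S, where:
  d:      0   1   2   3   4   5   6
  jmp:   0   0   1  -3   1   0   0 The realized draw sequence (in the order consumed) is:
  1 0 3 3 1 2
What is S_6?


t=0: S=3, d=1, jump=0, S_1=3
t=1: S=3, d=0, jump=0, S_2=3
t=2: S=3, d=3, jump=-3, S_3=0
t=3: S=0, d=3, jump=-3, S_4=-3
t=4: S=-3, d=1, jump=0, S_5=-3
t=5: S=-3, d=2, jump=1, S_6=-2

-2


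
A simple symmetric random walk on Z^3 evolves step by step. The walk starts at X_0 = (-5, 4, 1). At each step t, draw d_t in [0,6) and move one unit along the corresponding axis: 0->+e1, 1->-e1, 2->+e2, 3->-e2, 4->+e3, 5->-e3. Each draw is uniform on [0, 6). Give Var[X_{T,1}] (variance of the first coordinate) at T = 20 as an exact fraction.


Outcome values over d=0..5: [1, -1, 0, 0, 0, 0]
Σy = 0, Σy² = 2, M = 6
μ = 0/6 = 0,  σ² = 2/6 − (0)² = 1/3
Independent increments: Var[X_20] = 20·σ² = 20·(1/3) = 20/3

20/3


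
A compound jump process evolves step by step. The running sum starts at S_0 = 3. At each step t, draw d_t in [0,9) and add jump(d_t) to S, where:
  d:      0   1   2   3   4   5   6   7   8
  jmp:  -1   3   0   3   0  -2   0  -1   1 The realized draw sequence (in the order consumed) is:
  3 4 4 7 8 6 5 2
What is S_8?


t=0: S=3, d=3, jump=3, S_1=6
t=1: S=6, d=4, jump=0, S_2=6
t=2: S=6, d=4, jump=0, S_3=6
t=3: S=6, d=7, jump=-1, S_4=5
t=4: S=5, d=8, jump=1, S_5=6
t=5: S=6, d=6, jump=0, S_6=6
t=6: S=6, d=5, jump=-2, S_7=4
t=7: S=4, d=2, jump=0, S_8=4

4


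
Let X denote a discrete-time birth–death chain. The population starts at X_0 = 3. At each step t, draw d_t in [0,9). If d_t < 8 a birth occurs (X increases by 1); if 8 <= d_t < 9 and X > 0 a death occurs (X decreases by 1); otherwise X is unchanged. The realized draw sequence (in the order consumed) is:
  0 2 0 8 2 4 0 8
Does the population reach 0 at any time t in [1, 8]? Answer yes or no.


no

t=0: X=3, d=0 → birth, X_1=4
t=1: X=4, d=2 → birth, X_2=5
t=2: X=5, d=0 → birth, X_3=6
t=3: X=6, d=8 → death, X_4=5
t=4: X=5, d=2 → birth, X_5=6
t=5: X=6, d=4 → birth, X_6=7
t=6: X=7, d=0 → birth, X_7=8
t=7: X=8, d=8 → death, X_8=7


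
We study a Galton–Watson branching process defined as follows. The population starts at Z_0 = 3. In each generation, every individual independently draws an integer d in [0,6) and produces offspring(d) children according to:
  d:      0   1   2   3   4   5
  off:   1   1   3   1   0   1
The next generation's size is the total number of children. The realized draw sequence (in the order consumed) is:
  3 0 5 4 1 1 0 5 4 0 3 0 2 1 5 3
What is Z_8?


gen 0: Z_0=3, draws=[3, 0, 5], offspring=[1, 1, 1], Z_1=3
gen 1: Z_1=3, draws=[4, 1, 1], offspring=[0, 1, 1], Z_2=2
gen 2: Z_2=2, draws=[0, 5], offspring=[1, 1], Z_3=2
gen 3: Z_3=2, draws=[4, 0], offspring=[0, 1], Z_4=1
gen 4: Z_4=1, draws=[3], offspring=[1], Z_5=1
gen 5: Z_5=1, draws=[0], offspring=[1], Z_6=1
gen 6: Z_6=1, draws=[2], offspring=[3], Z_7=3
gen 7: Z_7=3, draws=[1, 5, 3], offspring=[1, 1, 1], Z_8=3

3


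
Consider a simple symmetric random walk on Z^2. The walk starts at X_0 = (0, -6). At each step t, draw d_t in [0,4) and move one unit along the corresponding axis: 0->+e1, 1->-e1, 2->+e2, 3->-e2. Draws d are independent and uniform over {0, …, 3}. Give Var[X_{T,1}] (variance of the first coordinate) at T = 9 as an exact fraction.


Outcome values over d=0..3: [1, -1, 0, 0]
Σy = 0, Σy² = 2, M = 4
μ = 0/4 = 0,  σ² = 2/4 − (0)² = 1/2
Independent increments: Var[X_9] = 9·σ² = 9·(1/2) = 9/2

9/2


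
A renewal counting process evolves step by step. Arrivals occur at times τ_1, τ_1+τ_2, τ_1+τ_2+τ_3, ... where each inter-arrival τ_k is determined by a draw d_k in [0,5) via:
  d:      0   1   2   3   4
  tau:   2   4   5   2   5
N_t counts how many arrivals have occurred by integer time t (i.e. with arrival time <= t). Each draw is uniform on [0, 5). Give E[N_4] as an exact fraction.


19/25

Inter-arrival values over d=0..4: [2, 4, 5, 2, 5]
Each d has probability 1/5, so the pmf of τ is: f(2) = 2/5, f(4) = 1/5, f(5) = 2/5
Renewal equation for m(n) = E[N_n]: condition on τ_1 = k (if k <= n, one arrival plus a fresh copy on the remaining n−k steps): m(n) = F(n) + Σ_{k<=n} f(k)·m(n−k), where F(n) = P(τ <= n) and m(0) = 0
m(1) = F(1) = 0
m(2) = F(2) = 2/5
m(3) = F(3) = 2/5
m(4) = F(4) + f(2)·m(2) = 3/5 + 2/5·2/5 = 19/25
E[N_4] = m(4) = 19/25


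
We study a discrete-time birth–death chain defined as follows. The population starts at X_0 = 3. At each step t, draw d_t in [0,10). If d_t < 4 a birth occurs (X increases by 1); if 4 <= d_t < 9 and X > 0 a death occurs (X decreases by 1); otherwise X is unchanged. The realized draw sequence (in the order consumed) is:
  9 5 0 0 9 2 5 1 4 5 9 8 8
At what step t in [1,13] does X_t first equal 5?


6

t=0: X=3, d=9 → hold, X_1=3
t=1: X=3, d=5 → death, X_2=2
t=2: X=2, d=0 → birth, X_3=3
t=3: X=3, d=0 → birth, X_4=4
t=4: X=4, d=9 → hold, X_5=4
t=5: X=4, d=2 → birth, X_6=5
t=6: X=5, d=5 → death, X_7=4
t=7: X=4, d=1 → birth, X_8=5
t=8: X=5, d=4 → death, X_9=4
t=9: X=4, d=5 → death, X_10=3
t=10: X=3, d=9 → hold, X_11=3
t=11: X=3, d=8 → death, X_12=2
t=12: X=2, d=8 → death, X_13=1


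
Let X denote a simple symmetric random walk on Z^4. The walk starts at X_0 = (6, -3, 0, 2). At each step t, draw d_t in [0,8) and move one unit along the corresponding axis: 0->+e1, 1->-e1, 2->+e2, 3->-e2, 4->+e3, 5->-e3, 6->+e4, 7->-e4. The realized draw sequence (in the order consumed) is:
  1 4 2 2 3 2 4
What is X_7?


(5, -1, 2, 2)

t=0: X=(6, -3, 0, 2), d=1 → -e1, X_1=(5, -3, 0, 2)
t=1: X=(5, -3, 0, 2), d=4 → +e3, X_2=(5, -3, 1, 2)
t=2: X=(5, -3, 1, 2), d=2 → +e2, X_3=(5, -2, 1, 2)
t=3: X=(5, -2, 1, 2), d=2 → +e2, X_4=(5, -1, 1, 2)
t=4: X=(5, -1, 1, 2), d=3 → -e2, X_5=(5, -2, 1, 2)
t=5: X=(5, -2, 1, 2), d=2 → +e2, X_6=(5, -1, 1, 2)
t=6: X=(5, -1, 1, 2), d=4 → +e3, X_7=(5, -1, 2, 2)


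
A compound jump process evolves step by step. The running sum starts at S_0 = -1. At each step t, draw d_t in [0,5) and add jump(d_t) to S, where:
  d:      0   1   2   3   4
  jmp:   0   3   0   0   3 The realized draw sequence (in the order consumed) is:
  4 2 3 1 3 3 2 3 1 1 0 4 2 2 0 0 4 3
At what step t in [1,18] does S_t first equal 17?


t=0: S=-1, d=4, jump=3, S_1=2
t=1: S=2, d=2, jump=0, S_2=2
t=2: S=2, d=3, jump=0, S_3=2
t=3: S=2, d=1, jump=3, S_4=5
t=4: S=5, d=3, jump=0, S_5=5
t=5: S=5, d=3, jump=0, S_6=5
t=6: S=5, d=2, jump=0, S_7=5
t=7: S=5, d=3, jump=0, S_8=5
t=8: S=5, d=1, jump=3, S_9=8
t=9: S=8, d=1, jump=3, S_10=11
t=10: S=11, d=0, jump=0, S_11=11
t=11: S=11, d=4, jump=3, S_12=14
t=12: S=14, d=2, jump=0, S_13=14
t=13: S=14, d=2, jump=0, S_14=14
t=14: S=14, d=0, jump=0, S_15=14
t=15: S=14, d=0, jump=0, S_16=14
t=16: S=14, d=4, jump=3, S_17=17
t=17: S=17, d=3, jump=0, S_18=17

17


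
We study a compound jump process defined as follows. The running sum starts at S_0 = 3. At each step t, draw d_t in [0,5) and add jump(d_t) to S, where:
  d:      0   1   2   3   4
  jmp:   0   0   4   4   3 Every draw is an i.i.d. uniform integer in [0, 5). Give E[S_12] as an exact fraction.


Outcome values over d=0..4: [0, 0, 4, 4, 3]
Σy = 11, Σy² = 41, M = 5
μ = 11/5 = 11/5,  σ² = 41/5 − (11/5)² = 84/25
E[S_12] = 3 + 12·(11/5) = 147/5

147/5


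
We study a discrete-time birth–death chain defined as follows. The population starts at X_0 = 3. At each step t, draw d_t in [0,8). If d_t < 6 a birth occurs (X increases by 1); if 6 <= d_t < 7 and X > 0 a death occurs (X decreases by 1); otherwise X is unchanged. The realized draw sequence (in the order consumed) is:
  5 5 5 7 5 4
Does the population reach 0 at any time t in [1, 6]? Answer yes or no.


no

t=0: X=3, d=5 → birth, X_1=4
t=1: X=4, d=5 → birth, X_2=5
t=2: X=5, d=5 → birth, X_3=6
t=3: X=6, d=7 → hold, X_4=6
t=4: X=6, d=5 → birth, X_5=7
t=5: X=7, d=4 → birth, X_6=8


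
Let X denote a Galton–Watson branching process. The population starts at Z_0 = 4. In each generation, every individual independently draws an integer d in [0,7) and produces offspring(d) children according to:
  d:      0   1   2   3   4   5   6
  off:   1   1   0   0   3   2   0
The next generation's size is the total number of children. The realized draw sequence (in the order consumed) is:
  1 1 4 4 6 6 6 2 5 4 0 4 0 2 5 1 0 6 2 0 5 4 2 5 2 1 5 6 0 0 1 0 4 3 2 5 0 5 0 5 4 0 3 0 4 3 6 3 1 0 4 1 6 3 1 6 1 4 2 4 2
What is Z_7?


gen 0: Z_0=4, draws=[1, 1, 4, 4], offspring=[1, 1, 3, 3], Z_1=8
gen 1: Z_1=8, draws=[6, 6, 6, 2, 5, 4, 0, 4], offspring=[0, 0, 0, 0, 2, 3, 1, 3], Z_2=9
gen 2: Z_2=9, draws=[0, 2, 5, 1, 0, 6, 2, 0, 5], offspring=[1, 0, 2, 1, 1, 0, 0, 1, 2], Z_3=8
gen 3: Z_3=8, draws=[4, 2, 5, 2, 1, 5, 6, 0], offspring=[3, 0, 2, 0, 1, 2, 0, 1], Z_4=9
gen 4: Z_4=9, draws=[0, 1, 0, 4, 3, 2, 5, 0, 5], offspring=[1, 1, 1, 3, 0, 0, 2, 1, 2], Z_5=11
gen 5: Z_5=11, draws=[0, 5, 4, 0, 3, 0, 4, 3, 6, 3, 1], offspring=[1, 2, 3, 1, 0, 1, 3, 0, 0, 0, 1], Z_6=12
gen 6: Z_6=12, draws=[0, 4, 1, 6, 3, 1, 6, 1, 4, 2, 4, 2], offspring=[1, 3, 1, 0, 0, 1, 0, 1, 3, 0, 3, 0], Z_7=13

13


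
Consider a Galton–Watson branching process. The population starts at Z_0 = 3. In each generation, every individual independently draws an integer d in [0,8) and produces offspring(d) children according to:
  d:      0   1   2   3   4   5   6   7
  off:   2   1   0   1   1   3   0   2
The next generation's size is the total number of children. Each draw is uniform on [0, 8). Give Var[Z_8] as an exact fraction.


Outcome values over d=0..7: [2, 1, 0, 1, 1, 3, 0, 2]
Σy = 10, Σy² = 20, M = 8
μ = 10/8 = 5/4,  σ² = 20/8 − (5/4)² = 15/16
V_0 = 0, E_0 = 3
V_1 = 15/16·E_0 + (5/4)²·V_0 = 45/16;  E_1 = 15/4
V_2 = 15/16·E_1 + (5/4)²·V_1 = 2025/256;  E_2 = 75/16
V_3 = 15/16·E_2 + (5/4)²·V_2 = 68625/4096;  E_3 = 375/64
V_4 = 15/16·E_3 + (5/4)²·V_3 = 2075625/65536;  E_4 = 1875/256
V_5 = 15/16·E_4 + (5/4)²·V_4 = 59090625/1048576;  E_5 = 9375/1024
V_6 = 15/16·E_5 + (5/4)²·V_5 = 1621265625/16777216;  E_6 = 46875/4096
V_7 = 15/16·E_6 + (5/4)²·V_6 = 43411640625/268435456;  E_7 = 234375/16384
V_8 = 15/16·E_7 + (5/4)²·V_7 = 1142891015625/4294967296;  E_8 = 1171875/65536

1142891015625/4294967296


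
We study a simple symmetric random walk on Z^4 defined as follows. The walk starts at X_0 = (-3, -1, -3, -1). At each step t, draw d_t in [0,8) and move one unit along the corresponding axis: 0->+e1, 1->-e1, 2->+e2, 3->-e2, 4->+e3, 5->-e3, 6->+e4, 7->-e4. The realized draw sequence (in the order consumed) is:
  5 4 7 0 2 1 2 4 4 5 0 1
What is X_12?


(-3, 1, -2, -2)

t=0: X=(-3, -1, -3, -1), d=5 → -e3, X_1=(-3, -1, -4, -1)
t=1: X=(-3, -1, -4, -1), d=4 → +e3, X_2=(-3, -1, -3, -1)
t=2: X=(-3, -1, -3, -1), d=7 → -e4, X_3=(-3, -1, -3, -2)
t=3: X=(-3, -1, -3, -2), d=0 → +e1, X_4=(-2, -1, -3, -2)
t=4: X=(-2, -1, -3, -2), d=2 → +e2, X_5=(-2, 0, -3, -2)
t=5: X=(-2, 0, -3, -2), d=1 → -e1, X_6=(-3, 0, -3, -2)
t=6: X=(-3, 0, -3, -2), d=2 → +e2, X_7=(-3, 1, -3, -2)
t=7: X=(-3, 1, -3, -2), d=4 → +e3, X_8=(-3, 1, -2, -2)
t=8: X=(-3, 1, -2, -2), d=4 → +e3, X_9=(-3, 1, -1, -2)
t=9: X=(-3, 1, -1, -2), d=5 → -e3, X_10=(-3, 1, -2, -2)
t=10: X=(-3, 1, -2, -2), d=0 → +e1, X_11=(-2, 1, -2, -2)
t=11: X=(-2, 1, -2, -2), d=1 → -e1, X_12=(-3, 1, -2, -2)


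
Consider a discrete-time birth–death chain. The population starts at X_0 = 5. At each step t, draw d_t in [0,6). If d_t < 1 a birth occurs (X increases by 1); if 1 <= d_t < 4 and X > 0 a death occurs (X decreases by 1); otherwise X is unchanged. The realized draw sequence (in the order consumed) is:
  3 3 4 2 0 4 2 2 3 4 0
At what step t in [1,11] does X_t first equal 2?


t=0: X=5, d=3 → death, X_1=4
t=1: X=4, d=3 → death, X_2=3
t=2: X=3, d=4 → hold, X_3=3
t=3: X=3, d=2 → death, X_4=2
t=4: X=2, d=0 → birth, X_5=3
t=5: X=3, d=4 → hold, X_6=3
t=6: X=3, d=2 → death, X_7=2
t=7: X=2, d=2 → death, X_8=1
t=8: X=1, d=3 → death, X_9=0
t=9: X=0, d=4 → hold, X_10=0
t=10: X=0, d=0 → birth, X_11=1

4


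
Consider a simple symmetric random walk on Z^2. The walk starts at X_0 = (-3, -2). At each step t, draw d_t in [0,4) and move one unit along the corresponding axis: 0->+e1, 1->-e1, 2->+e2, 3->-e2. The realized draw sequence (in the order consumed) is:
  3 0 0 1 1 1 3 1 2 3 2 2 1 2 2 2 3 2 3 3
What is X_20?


t=0: X=(-3, -2), d=3 → -e2, X_1=(-3, -3)
t=1: X=(-3, -3), d=0 → +e1, X_2=(-2, -3)
t=2: X=(-2, -3), d=0 → +e1, X_3=(-1, -3)
t=3: X=(-1, -3), d=1 → -e1, X_4=(-2, -3)
t=4: X=(-2, -3), d=1 → -e1, X_5=(-3, -3)
t=5: X=(-3, -3), d=1 → -e1, X_6=(-4, -3)
t=6: X=(-4, -3), d=3 → -e2, X_7=(-4, -4)
t=7: X=(-4, -4), d=1 → -e1, X_8=(-5, -4)
t=8: X=(-5, -4), d=2 → +e2, X_9=(-5, -3)
t=9: X=(-5, -3), d=3 → -e2, X_10=(-5, -4)
t=10: X=(-5, -4), d=2 → +e2, X_11=(-5, -3)
t=11: X=(-5, -3), d=2 → +e2, X_12=(-5, -2)
t=12: X=(-5, -2), d=1 → -e1, X_13=(-6, -2)
t=13: X=(-6, -2), d=2 → +e2, X_14=(-6, -1)
t=14: X=(-6, -1), d=2 → +e2, X_15=(-6, 0)
t=15: X=(-6, 0), d=2 → +e2, X_16=(-6, 1)
t=16: X=(-6, 1), d=3 → -e2, X_17=(-6, 0)
t=17: X=(-6, 0), d=2 → +e2, X_18=(-6, 1)
t=18: X=(-6, 1), d=3 → -e2, X_19=(-6, 0)
t=19: X=(-6, 0), d=3 → -e2, X_20=(-6, -1)

(-6, -1)


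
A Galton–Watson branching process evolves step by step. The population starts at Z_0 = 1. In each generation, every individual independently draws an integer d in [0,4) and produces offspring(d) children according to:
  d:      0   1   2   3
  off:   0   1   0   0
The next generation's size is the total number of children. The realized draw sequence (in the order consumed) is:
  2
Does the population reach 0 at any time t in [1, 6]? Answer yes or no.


yes

gen 0: Z_0=1, draws=[2], offspring=[0], Z_1=0
gen 1: Z_1=0, draws=[], offspring=[], Z_2=0
gen 2: Z_2=0, draws=[], offspring=[], Z_3=0
gen 3: Z_3=0, draws=[], offspring=[], Z_4=0
gen 4: Z_4=0, draws=[], offspring=[], Z_5=0
gen 5: Z_5=0, draws=[], offspring=[], Z_6=0


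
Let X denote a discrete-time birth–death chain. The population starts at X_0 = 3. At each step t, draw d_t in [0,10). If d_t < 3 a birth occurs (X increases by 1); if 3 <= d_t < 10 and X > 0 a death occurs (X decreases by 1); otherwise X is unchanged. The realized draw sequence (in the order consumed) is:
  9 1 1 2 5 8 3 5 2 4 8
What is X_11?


0

t=0: X=3, d=9 → death, X_1=2
t=1: X=2, d=1 → birth, X_2=3
t=2: X=3, d=1 → birth, X_3=4
t=3: X=4, d=2 → birth, X_4=5
t=4: X=5, d=5 → death, X_5=4
t=5: X=4, d=8 → death, X_6=3
t=6: X=3, d=3 → death, X_7=2
t=7: X=2, d=5 → death, X_8=1
t=8: X=1, d=2 → birth, X_9=2
t=9: X=2, d=4 → death, X_10=1
t=10: X=1, d=8 → death, X_11=0


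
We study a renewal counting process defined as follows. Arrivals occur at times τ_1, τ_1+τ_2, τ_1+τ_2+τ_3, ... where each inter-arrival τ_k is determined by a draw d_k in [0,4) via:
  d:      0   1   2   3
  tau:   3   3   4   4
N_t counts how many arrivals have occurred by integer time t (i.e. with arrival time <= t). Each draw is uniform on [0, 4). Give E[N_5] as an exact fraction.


Inter-arrival values over d=0..3: [3, 3, 4, 4]
Each d has probability 1/4, so the pmf of τ is: f(3) = 1/2, f(4) = 1/2
Renewal equation for m(n) = E[N_n]: condition on τ_1 = k (if k <= n, one arrival plus a fresh copy on the remaining n−k steps): m(n) = F(n) + Σ_{k<=n} f(k)·m(n−k), where F(n) = P(τ <= n) and m(0) = 0
m(1) = F(1) = 0
m(2) = F(2) = 0
m(3) = F(3) = 1/2
m(4) = F(4) = 1
m(5) = F(5) = 1
E[N_5] = m(5) = 1

1


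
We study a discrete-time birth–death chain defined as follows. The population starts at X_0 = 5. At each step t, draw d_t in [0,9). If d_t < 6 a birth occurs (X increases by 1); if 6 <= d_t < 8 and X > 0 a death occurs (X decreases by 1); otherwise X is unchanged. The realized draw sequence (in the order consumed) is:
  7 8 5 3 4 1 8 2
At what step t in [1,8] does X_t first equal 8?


t=0: X=5, d=7 → death, X_1=4
t=1: X=4, d=8 → hold, X_2=4
t=2: X=4, d=5 → birth, X_3=5
t=3: X=5, d=3 → birth, X_4=6
t=4: X=6, d=4 → birth, X_5=7
t=5: X=7, d=1 → birth, X_6=8
t=6: X=8, d=8 → hold, X_7=8
t=7: X=8, d=2 → birth, X_8=9

6


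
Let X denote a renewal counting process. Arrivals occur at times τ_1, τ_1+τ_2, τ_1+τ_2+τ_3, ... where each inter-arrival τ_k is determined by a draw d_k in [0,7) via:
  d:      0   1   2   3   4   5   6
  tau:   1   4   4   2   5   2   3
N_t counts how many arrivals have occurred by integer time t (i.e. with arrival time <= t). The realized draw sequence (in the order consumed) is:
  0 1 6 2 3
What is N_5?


draw d_1=0: τ_1=1, arrival time A_1=1
draw d_2=1: τ_2=4, arrival time A_2=5
draw d_3=6: τ_3=3, arrival time A_3=8
draw d_4=2: τ_4=4, arrival time A_4=12
draw d_5=3: τ_5=2, arrival time A_5=14
N_t over t=0..5: 0:0 1:1 2:1 3:1 4:1 5:2

2


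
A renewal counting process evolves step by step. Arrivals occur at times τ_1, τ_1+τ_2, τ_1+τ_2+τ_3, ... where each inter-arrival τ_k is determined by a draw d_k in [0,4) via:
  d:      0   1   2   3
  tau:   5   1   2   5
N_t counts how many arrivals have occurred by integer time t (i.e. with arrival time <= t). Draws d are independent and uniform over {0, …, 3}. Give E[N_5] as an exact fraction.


1413/1024

Inter-arrival values over d=0..3: [5, 1, 2, 5]
Each d has probability 1/4, so the pmf of τ is: f(1) = 1/4, f(2) = 1/4, f(5) = 1/2
Renewal equation for m(n) = E[N_n]: condition on τ_1 = k (if k <= n, one arrival plus a fresh copy on the remaining n−k steps): m(n) = F(n) + Σ_{k<=n} f(k)·m(n−k), where F(n) = P(τ <= n) and m(0) = 0
m(1) = F(1) = 1/4
m(2) = F(2) + f(1)·m(1) = 1/2 + 1/4·1/4 = 9/16
m(3) = F(3) + f(1)·m(2) + f(2)·m(1) = 1/2 + 1/4·9/16 + 1/4·1/4 = 45/64
m(4) = F(4) + f(1)·m(3) + f(2)·m(2) = 1/2 + 1/4·45/64 + 1/4·9/16 = 209/256
m(5) = F(5) + f(1)·m(4) + f(2)·m(3) = 1 + 1/4·209/256 + 1/4·45/64 = 1413/1024
E[N_5] = m(5) = 1413/1024
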